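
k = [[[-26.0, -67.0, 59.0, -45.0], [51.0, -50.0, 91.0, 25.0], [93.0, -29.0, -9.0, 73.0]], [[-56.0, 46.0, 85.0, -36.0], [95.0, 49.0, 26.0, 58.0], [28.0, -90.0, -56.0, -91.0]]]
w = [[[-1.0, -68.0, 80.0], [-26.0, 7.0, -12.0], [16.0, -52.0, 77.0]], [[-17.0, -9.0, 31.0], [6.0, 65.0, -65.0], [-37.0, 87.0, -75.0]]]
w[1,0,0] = -17.0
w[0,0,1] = -68.0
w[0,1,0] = -26.0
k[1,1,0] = 95.0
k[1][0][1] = 46.0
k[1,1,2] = 26.0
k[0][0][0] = -26.0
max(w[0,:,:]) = 80.0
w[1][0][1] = -9.0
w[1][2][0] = -37.0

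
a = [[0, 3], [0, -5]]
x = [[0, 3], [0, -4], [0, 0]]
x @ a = [[0, -15], [0, 20], [0, 0]]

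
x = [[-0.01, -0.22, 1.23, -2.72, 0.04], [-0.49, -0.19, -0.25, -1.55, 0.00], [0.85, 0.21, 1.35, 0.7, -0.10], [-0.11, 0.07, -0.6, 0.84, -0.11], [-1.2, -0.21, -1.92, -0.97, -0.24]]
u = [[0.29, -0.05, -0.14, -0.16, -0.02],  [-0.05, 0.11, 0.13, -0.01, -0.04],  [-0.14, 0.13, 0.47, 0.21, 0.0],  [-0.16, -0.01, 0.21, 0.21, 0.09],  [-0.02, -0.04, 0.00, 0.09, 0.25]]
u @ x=[[-0.06, -0.09, 0.31, -0.92, 0.05], [0.11, 0.03, 0.17, 0.09, -0.00], [0.31, 0.12, 0.30, 0.68, -0.08], [0.05, 0.08, -0.21, 0.69, -0.07], [-0.29, -0.03, -0.55, -0.05, -0.07]]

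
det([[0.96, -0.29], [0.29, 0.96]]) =1.006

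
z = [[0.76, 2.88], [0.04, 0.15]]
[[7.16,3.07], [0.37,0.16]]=z @ [[2.34, -1.98],[1.87, 1.59]]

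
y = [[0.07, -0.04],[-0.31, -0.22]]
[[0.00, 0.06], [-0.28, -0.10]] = y @ [[0.42, 0.60],[0.70, -0.38]]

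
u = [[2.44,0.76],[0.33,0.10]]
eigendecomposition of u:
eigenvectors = [[0.99, -0.30], [0.13, 0.95]]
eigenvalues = [2.54, -0.0]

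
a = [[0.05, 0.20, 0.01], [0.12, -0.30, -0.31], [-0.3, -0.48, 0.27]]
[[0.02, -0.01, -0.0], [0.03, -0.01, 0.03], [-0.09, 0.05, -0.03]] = a @[[-0.07,  0.04,  -0.21],[0.11,  -0.06,  0.06],[-0.23,  0.12,  -0.25]]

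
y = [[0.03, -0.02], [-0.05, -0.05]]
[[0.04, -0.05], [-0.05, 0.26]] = y @ [[1.26, -3.06], [-0.35, -2.15]]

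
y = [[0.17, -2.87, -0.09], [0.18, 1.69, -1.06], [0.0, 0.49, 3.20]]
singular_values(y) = [3.38, 3.36, 0.23]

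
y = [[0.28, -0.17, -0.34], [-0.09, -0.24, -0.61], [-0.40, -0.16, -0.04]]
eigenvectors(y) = [[-0.33, -0.65, 0.14], [-0.82, -0.44, -0.86], [-0.46, 0.62, 0.49]]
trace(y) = 0.00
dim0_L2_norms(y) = [0.5, 0.33, 0.7]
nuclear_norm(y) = 1.37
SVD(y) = [[0.50, -0.52, 0.69], [0.85, 0.19, -0.48], [0.12, 0.83, 0.54]] @ diag([0.7638974236283402, 0.5047455040177478, 0.0979423419561426]) @ [[0.02, -0.41, -0.91], [-0.98, -0.18, 0.06], [0.19, -0.90, 0.40]]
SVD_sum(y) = [[0.01, -0.16, -0.35], [0.01, -0.27, -0.6], [0.0, -0.04, -0.09]] + [[0.26,0.05,-0.02], [-0.09,-0.02,0.01], [-0.41,-0.07,0.02]] + [[0.01, -0.06, 0.03], [-0.01, 0.04, -0.02], [0.01, -0.05, 0.02]]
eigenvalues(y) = [-0.62, 0.49, 0.13]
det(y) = -0.04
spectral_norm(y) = 0.76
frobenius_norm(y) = 0.92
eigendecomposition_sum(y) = [[-0.09, -0.11, -0.17], [-0.22, -0.29, -0.43], [-0.12, -0.16, -0.24]] + [[0.35, -0.04, -0.18],[0.24, -0.03, -0.12],[-0.34, 0.04, 0.17]] + [[0.02, -0.01, 0.01], [-0.11, 0.07, -0.06], [0.06, -0.04, 0.03]]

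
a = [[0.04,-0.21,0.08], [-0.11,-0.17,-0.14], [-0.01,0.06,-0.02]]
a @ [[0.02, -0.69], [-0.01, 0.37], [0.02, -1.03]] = [[0.0, -0.19],[-0.00, 0.16],[-0.00, 0.05]]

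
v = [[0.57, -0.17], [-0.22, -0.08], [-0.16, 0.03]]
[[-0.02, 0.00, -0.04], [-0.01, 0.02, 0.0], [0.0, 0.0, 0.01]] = v @ [[-0.01, -0.03, -0.04], [0.11, -0.11, 0.08]]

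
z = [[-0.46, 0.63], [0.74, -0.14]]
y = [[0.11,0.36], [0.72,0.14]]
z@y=[[0.4, -0.08], [-0.02, 0.25]]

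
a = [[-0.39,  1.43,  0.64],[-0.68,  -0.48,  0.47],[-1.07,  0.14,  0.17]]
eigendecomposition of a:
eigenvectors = [[(0.71+0j), (0.71-0j), (0.48+0j)], [(0.09+0.36j), 0.09-0.36j, (-0.41+0j)], [0.15+0.57j, 0.15-0.57j, 0.78+0.00j]]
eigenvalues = [(-0.07+1.25j), (-0.07-1.25j), (-0.57+0j)]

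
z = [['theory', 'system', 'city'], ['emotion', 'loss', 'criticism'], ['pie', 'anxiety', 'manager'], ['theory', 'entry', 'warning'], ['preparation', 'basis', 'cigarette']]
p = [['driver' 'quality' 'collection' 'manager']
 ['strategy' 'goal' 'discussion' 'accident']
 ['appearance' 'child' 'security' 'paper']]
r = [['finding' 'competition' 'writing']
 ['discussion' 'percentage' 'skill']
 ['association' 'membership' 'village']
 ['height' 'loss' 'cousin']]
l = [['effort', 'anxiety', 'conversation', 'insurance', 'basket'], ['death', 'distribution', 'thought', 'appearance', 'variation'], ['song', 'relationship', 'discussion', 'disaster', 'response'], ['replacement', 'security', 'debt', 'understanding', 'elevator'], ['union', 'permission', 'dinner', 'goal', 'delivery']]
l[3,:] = ['replacement', 'security', 'debt', 'understanding', 'elevator']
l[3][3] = 'understanding'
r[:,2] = ['writing', 'skill', 'village', 'cousin']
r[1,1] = 'percentage'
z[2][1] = 'anxiety'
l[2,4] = 'response'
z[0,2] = 'city'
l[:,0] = ['effort', 'death', 'song', 'replacement', 'union']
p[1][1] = 'goal'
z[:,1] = ['system', 'loss', 'anxiety', 'entry', 'basis']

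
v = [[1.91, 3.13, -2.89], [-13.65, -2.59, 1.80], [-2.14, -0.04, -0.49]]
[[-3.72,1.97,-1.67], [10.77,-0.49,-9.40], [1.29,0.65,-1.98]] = v@[[-0.65,-0.04,0.88],[-0.56,-0.38,-0.82],[0.25,-1.12,0.27]]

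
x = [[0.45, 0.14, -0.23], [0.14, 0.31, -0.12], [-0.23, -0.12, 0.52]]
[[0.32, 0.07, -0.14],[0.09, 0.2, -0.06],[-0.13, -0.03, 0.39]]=x@[[0.76, -0.02, 0.08], [-0.02, 0.69, 0.09], [0.08, 0.09, 0.81]]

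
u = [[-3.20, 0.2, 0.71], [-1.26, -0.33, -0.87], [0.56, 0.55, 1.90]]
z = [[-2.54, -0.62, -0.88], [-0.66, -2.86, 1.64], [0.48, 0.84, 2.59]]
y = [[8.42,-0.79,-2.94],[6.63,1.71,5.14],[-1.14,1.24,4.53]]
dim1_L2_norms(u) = [3.28, 1.57, 2.06]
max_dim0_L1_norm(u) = 5.02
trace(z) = -2.81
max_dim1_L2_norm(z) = 3.36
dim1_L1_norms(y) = [12.15, 13.48, 6.91]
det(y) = 10.01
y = z @ u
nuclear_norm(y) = 18.68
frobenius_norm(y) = 13.30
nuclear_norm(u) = 5.85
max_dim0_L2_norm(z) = 3.19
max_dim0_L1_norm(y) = 16.19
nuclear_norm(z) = 8.58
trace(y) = 14.66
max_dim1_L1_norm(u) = 4.11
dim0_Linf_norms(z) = [2.54, 2.86, 2.59]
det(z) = 20.05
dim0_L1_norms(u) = [5.02, 1.08, 3.48]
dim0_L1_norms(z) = [3.68, 4.32, 5.11]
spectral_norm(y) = 10.80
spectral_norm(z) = 3.50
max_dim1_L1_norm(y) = 13.48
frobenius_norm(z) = 5.15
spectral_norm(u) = 3.48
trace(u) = -1.63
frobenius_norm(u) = 4.18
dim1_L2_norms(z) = [2.76, 3.36, 2.76]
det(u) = 0.50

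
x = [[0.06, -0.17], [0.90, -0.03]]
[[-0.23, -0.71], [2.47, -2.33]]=x @ [[2.82, -2.48], [2.34, 3.32]]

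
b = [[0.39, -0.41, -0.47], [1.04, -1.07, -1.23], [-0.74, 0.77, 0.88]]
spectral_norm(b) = 2.49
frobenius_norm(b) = 2.49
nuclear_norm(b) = 2.50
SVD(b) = [[-0.30, 0.72, 0.63], [-0.78, -0.56, 0.28], [0.56, -0.41, 0.72]] @ diag([2.4890451575733312, 0.007090150766466834, 0.001983260664417834]) @ [[-0.54, 0.55, 0.64], [-0.81, -0.55, -0.2], [-0.24, 0.62, -0.74]]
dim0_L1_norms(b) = [2.17, 2.25, 2.58]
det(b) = -0.00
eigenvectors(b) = [[(-0.28-0j), -0.28+0.00j, (0.33+0j)], [(-0.8+0j), -0.80-0.00j, (-0.56+0j)], [(0.53+0.01j), 0.53-0.01j, (0.76+0j)]]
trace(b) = 0.20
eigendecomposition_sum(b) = [[0.20-0.92j, (-0.2+1.13j), -0.23+1.22j], [(0.52-2.66j), -0.54+3.27j, (-0.62+3.54j)], [(-0.37+1.75j), 0.39-2.15j, (0.44-2.33j)]] + [[(0.2+0.92j), -0.20-1.13j, -0.23-1.22j], [(0.52+2.66j), -0.54-3.27j, -0.62-3.54j], [-0.37-1.75j, (0.39+2.15j), (0.44+2.33j)]] + [[-0.00-0.00j, -0.00+0.00j, (-0+0j)], [0j, -0j, -0j], [(-0-0j), (-0+0j), -0.00+0.00j]]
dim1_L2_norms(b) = [0.74, 1.93, 1.38]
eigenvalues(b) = [(0.1+0.02j), (0.1-0.02j), (-0+0j)]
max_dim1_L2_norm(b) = 1.93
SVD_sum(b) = [[0.39, -0.41, -0.47], [1.04, -1.07, -1.23], [-0.74, 0.77, 0.88]] + [[-0.00,-0.0,-0.0], [0.0,0.00,0.00], [0.00,0.00,0.00]] + [[-0.00, 0.0, -0.0], [-0.0, 0.0, -0.00], [-0.00, 0.00, -0.0]]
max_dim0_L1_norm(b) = 2.58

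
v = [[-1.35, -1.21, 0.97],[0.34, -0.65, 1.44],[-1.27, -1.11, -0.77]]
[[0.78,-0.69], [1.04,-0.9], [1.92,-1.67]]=v @ [[1.23, -1.06], [-2.62, 2.27], [-0.75, 0.65]]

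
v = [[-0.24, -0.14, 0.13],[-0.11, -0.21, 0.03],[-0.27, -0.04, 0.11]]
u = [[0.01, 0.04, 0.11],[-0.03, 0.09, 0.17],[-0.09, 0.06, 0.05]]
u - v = [[0.25, 0.18, -0.02], [0.08, 0.3, 0.14], [0.18, 0.10, -0.06]]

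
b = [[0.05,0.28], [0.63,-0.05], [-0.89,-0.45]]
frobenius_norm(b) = 1.21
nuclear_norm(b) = 1.53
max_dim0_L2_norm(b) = 1.09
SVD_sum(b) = [[0.13,  0.05], [0.54,  0.2], [-0.93,  -0.34]] + [[-0.08,0.23], [0.09,-0.25], [0.04,-0.11]]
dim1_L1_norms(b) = [0.33, 0.68, 1.34]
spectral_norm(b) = 1.15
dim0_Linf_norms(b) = [0.89, 0.45]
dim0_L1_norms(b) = [1.57, 0.78]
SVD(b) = [[-0.12,0.65],[-0.50,-0.69],[0.86,-0.31]] @ diag([1.1538899961403537, 0.3787319326479024]) @ [[-0.94, -0.34], [-0.34, 0.94]]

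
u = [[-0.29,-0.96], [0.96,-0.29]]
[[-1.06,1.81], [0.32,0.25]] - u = [[-0.77, 2.77],[-0.64, 0.54]]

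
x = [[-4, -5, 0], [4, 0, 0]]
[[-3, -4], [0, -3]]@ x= [[-4, 15, 0], [-12, 0, 0]]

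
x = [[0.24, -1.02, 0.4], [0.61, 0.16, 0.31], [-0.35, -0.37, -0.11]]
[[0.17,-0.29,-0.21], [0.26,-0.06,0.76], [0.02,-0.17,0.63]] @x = [[-0.06, -0.14, 0.0],[-0.24, -0.56, 0.0],[-0.32, -0.28, -0.11]]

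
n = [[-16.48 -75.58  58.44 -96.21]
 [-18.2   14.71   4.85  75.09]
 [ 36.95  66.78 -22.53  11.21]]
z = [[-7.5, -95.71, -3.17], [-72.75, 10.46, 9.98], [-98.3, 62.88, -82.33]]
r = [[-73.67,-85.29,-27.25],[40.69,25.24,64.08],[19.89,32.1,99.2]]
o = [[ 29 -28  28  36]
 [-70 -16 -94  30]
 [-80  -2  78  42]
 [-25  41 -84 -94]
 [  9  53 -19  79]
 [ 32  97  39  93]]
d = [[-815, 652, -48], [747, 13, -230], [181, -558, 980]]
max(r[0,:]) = -27.25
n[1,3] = 75.09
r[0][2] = -27.25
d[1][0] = 747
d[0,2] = -48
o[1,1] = -16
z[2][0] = -98.3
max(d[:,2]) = 980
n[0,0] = -16.48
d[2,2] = 980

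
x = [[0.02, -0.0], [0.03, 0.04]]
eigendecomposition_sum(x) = [[0.00, 0.00], [0.06, 0.04]] + [[0.02, 0.00], [-0.03, 0.00]]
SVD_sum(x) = [[0.01, 0.01], [0.03, 0.04]] + [[0.01, -0.01], [-0.00, 0.0]]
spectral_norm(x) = 0.05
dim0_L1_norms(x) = [0.05, 0.04]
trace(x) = 0.06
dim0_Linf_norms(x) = [0.03, 0.04]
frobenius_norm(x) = 0.05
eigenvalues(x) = [0.04, 0.02]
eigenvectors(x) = [[0.0, 0.55], [1.0, -0.83]]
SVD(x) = [[-0.26, -0.97], [-0.97, 0.26]] @ diag([0.05156877603981679, 0.0155132632851769]) @ [[-0.66, -0.75],  [-0.75, 0.66]]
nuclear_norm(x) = 0.07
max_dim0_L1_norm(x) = 0.05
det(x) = 0.00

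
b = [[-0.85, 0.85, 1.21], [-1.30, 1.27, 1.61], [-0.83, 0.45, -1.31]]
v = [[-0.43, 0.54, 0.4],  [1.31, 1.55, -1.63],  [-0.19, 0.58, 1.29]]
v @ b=[[-0.67, 0.5, -0.17], [-1.78, 2.35, 6.22], [-1.66, 1.16, -0.99]]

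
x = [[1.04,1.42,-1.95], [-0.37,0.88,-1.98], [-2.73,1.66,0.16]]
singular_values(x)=[3.38, 3.16, 0.73]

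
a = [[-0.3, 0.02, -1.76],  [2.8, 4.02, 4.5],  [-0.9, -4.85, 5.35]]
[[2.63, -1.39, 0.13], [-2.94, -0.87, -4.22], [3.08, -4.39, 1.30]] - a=[[2.93, -1.41, 1.89], [-5.74, -4.89, -8.72], [3.98, 0.46, -4.05]]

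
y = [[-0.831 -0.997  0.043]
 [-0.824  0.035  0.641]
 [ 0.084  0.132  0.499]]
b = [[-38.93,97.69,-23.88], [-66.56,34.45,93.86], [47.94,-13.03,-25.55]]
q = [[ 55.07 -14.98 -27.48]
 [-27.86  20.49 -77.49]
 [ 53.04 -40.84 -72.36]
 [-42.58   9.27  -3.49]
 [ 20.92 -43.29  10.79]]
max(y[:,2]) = 0.641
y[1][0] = -0.824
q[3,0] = -42.58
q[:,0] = [55.07, -27.86, 53.04, -42.58, 20.92]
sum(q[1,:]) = -84.86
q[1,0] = -27.86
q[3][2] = -3.49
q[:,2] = [-27.48, -77.49, -72.36, -3.49, 10.79]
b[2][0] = 47.94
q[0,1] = -14.98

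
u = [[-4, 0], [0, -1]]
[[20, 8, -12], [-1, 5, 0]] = u @ [[-5, -2, 3], [1, -5, 0]]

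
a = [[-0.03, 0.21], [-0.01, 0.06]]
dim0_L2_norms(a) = [0.03, 0.22]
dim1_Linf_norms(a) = [0.21, 0.06]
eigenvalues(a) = [(0.02+0.01j), (0.02-0.01j)]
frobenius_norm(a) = 0.22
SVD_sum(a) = [[-0.03, 0.21], [-0.01, 0.06]] + [[0.00,0.0],[-0.0,-0.0]]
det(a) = 0.00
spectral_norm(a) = 0.22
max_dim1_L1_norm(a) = 0.24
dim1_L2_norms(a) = [0.21, 0.06]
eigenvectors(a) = [[(0.98+0j), (0.98-0j)], [0.21+0.04j, (0.21-0.04j)]]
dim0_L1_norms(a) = [0.04, 0.27]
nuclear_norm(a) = 0.22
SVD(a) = [[-0.96, -0.28], [-0.28, 0.96]] @ diag([0.22067657755317913, 0.0013594555585660433]) @ [[0.14, -0.99], [-0.99, -0.14]]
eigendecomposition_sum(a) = [[-0.01+0.04j, (0.1-0.18j)], [-0.00+0.01j, (0.03-0.03j)]] + [[-0.02-0.04j, 0.10+0.18j], [(-0-0.01j), (0.03+0.03j)]]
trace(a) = 0.03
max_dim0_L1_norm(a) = 0.27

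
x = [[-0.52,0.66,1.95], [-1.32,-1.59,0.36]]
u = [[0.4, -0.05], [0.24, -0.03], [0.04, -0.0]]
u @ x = [[-0.14, 0.34, 0.76], [-0.09, 0.21, 0.46], [-0.02, 0.03, 0.08]]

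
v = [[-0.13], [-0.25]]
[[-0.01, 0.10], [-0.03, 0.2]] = v@[[0.11, -0.78]]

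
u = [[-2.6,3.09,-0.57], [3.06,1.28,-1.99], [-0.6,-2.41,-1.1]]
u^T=[[-2.60, 3.06, -0.60], [3.09, 1.28, -2.41], [-0.57, -1.99, -1.1]]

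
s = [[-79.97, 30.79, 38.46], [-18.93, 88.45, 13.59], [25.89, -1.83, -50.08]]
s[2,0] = 25.89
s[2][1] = -1.83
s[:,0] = [-79.97, -18.93, 25.89]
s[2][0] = 25.89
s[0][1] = 30.79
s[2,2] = -50.08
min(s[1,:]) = -18.93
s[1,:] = [-18.93, 88.45, 13.59]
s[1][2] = 13.59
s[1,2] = 13.59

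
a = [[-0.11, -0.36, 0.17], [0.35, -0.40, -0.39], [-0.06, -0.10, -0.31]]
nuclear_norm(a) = 1.34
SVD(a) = [[-0.1,-0.97,-0.2],  [-0.93,0.03,0.36],  [-0.34,0.22,-0.91]] @ diag([0.7000063702318442, 0.41445860100488374, 0.2304672421146067]) @ [[-0.42,0.64,0.65], [0.25,0.77,-0.59], [0.87,0.09,0.48]]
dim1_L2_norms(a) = [0.41, 0.66, 0.33]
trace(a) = -0.82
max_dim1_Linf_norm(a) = 0.4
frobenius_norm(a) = 0.85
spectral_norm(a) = 0.70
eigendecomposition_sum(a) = [[-0.08+0.19j, -0.13-0.11j, 0.23-0.01j], [0.13+0.10j, -0.11+0.08j, 0.04-0.18j], [(-0.06-0j), (0.02-0.05j), (0.03+0.07j)]] + [[-0.08-0.19j, (-0.13+0.11j), 0.23+0.01j], [(0.13-0.1j), -0.11-0.08j, (0.04+0.18j)], [-0.06+0.00j, (0.02+0.05j), 0.03-0.07j]] + [[(0.05-0j), -0.11+0.00j, (-0.29+0j)], [0.09-0.00j, (-0.18+0j), (-0.47+0j)], [0.07-0.00j, -0.14+0.00j, (-0.36+0j)]]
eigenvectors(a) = [[(0.76+0j), 0.76-0.00j, (0.43+0j)], [0.16-0.59j, 0.16+0.59j, 0.71+0.00j], [(0.08+0.22j), (0.08-0.22j), 0.55+0.00j]]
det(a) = -0.07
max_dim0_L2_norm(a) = 0.55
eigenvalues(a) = [(-0.17+0.33j), (-0.17-0.33j), (-0.49+0j)]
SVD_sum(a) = [[0.03, -0.05, -0.05], [0.28, -0.42, -0.42], [0.1, -0.15, -0.15]] + [[-0.1,  -0.31,  0.24],[0.0,  0.01,  -0.01],[0.02,  0.07,  -0.05]] + [[-0.04,-0.00,-0.02],[0.07,0.01,0.04],[-0.18,-0.02,-0.1]]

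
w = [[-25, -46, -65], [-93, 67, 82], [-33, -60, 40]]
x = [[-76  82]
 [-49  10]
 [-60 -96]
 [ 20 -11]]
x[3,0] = 20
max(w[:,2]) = 82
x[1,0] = -49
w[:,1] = [-46, 67, -60]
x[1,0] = -49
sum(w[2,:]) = -53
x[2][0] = -60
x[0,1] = 82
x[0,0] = -76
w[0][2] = -65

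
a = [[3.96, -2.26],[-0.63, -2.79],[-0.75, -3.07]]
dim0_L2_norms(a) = [4.08, 4.72]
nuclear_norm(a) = 8.73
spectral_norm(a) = 5.01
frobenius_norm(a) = 6.24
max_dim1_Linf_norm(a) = 3.96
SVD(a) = [[-0.78, 0.62], [-0.42, -0.52], [-0.46, -0.59]] @ diag([5.013188540546752, 3.7182711919561124]) @ [[-0.5, 0.87], [0.87, 0.50]]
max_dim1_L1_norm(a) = 6.22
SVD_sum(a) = [[1.96, -3.41],[1.05, -1.82],[1.14, -1.98]] + [[2.0, 1.15],[-1.68, -0.97],[-1.89, -1.09]]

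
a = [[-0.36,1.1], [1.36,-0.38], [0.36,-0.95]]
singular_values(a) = [1.85, 0.96]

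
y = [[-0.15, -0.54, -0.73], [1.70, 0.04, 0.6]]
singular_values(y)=[1.86, 0.81]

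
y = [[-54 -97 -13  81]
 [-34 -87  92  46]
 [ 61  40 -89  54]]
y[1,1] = -87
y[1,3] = 46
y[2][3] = 54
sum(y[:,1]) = -144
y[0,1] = -97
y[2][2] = -89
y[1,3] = 46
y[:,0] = [-54, -34, 61]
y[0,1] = -97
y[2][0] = 61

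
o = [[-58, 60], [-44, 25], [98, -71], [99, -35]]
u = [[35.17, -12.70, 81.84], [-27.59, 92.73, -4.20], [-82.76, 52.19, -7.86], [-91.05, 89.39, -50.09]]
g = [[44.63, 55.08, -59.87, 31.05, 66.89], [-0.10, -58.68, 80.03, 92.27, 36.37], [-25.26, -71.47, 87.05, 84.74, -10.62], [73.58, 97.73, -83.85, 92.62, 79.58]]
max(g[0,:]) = 66.89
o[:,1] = [60, 25, -71, -35]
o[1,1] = 25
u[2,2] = -7.86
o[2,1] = -71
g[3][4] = 79.58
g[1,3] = 92.27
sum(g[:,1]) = 22.66000000000001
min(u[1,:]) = -27.59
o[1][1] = 25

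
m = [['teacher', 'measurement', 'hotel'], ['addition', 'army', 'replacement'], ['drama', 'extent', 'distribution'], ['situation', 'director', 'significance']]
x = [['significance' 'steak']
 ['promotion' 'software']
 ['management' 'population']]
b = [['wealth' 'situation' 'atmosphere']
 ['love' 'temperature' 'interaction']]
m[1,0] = 'addition'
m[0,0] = 'teacher'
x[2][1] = 'population'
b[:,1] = ['situation', 'temperature']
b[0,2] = 'atmosphere'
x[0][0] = 'significance'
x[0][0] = 'significance'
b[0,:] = ['wealth', 'situation', 'atmosphere']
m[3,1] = 'director'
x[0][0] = 'significance'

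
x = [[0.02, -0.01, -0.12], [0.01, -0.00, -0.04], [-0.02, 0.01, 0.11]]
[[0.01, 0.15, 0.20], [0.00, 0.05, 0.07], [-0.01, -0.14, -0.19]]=x@ [[-0.79, 1.11, 1.53], [0.10, -0.84, -1.11], [-0.25, -1.03, -1.34]]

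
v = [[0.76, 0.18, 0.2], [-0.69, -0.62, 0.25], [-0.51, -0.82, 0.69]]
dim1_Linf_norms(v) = [0.76, 0.69, 0.82]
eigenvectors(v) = [[0.26+0.00j, (-0.73+0j), -0.73-0.00j], [-0.78+0.00j, 0.53-0.06j, 0.53+0.06j], [(-0.57+0j), (0.4-0.15j), (0.4+0.15j)]]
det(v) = -0.06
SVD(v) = [[-0.35, -0.83, -0.43],[0.61, 0.15, -0.78],[0.71, -0.53, 0.45]] @ diag([1.5743880129562893, 0.7073285317235839, 0.05087959187441063]) @ [[-0.67, -0.65, 0.37], [-0.66, 0.28, -0.7], [-0.36, 0.71, 0.61]]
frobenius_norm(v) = 1.73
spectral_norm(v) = 1.57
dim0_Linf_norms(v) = [0.76, 0.82, 0.69]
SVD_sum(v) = [[0.37, 0.36, -0.2], [-0.64, -0.62, 0.35], [-0.75, -0.73, 0.41]] + [[0.39, -0.16, 0.41], [-0.07, 0.03, -0.07], [0.25, -0.10, 0.27]] + [[0.01, -0.02, -0.01], [0.01, -0.03, -0.02], [-0.01, 0.02, 0.01]]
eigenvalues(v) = [(-0.21+0j), (0.52+0.06j), (0.52-0.06j)]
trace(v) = 0.83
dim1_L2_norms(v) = [0.81, 0.96, 1.19]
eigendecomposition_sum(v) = [[(0.06-0j), 0.13-0.00j, (-0.05+0j)],[-0.19+0.00j, -0.38+0.00j, 0.15-0.00j],[(-0.14+0j), -0.27+0.00j, (0.11-0j)]] + [[0.35-0.03j, (0.03+1.25j), 0.12-1.75j], [-0.25+0.05j, -0.12-0.90j, (0.05+1.27j)], [-0.19+0.09j, (-0.27-0.69j), (0.29+0.99j)]] + [[(0.35+0.03j), 0.03-1.25j, (0.12+1.75j)], [-0.25-0.05j, (-0.12+0.9j), 0.05-1.27j], [-0.19-0.09j, (-0.27+0.69j), (0.29-0.99j)]]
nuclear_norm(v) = 2.33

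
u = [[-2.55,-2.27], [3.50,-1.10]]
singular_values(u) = [4.36, 2.46]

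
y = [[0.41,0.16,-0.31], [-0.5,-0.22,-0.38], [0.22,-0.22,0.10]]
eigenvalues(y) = [(0.34+0.37j), (0.34-0.37j), (-0.39+0j)]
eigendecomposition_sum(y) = [[0.20+0.16j,  (0.08-0.06j),  (-0.16+0.15j)], [(-0.2+0.1j),  (0.02+0.09j),  -0.06-0.18j], [0.13-0.16j,  (-0.05-0.06j),  0.11+0.13j]] + [[0.20-0.16j, (0.08+0.06j), -0.16-0.15j], [(-0.2-0.1j), (0.02-0.09j), (-0.06+0.18j)], [(0.13+0.16j), (-0.05+0.06j), 0.11-0.13j]] + [[-0j, 0.01-0.00j, (0.01+0j)],[(-0.09+0j), -0.26+0.00j, (-0.27-0j)],[-0.04+0.00j, (-0.12+0j), (-0.12-0j)]]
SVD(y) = [[-0.45, -0.89, 0.05], [0.86, -0.42, 0.28], [-0.23, 0.17, 0.96]] @ diag([0.7304897584267458, 0.47622053315724855, 0.2810671034345012]) @ [[-0.91, -0.29, -0.29], [-0.24, -0.18, 0.95], [0.33, -0.94, -0.1]]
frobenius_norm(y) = 0.92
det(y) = -0.10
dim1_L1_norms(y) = [0.88, 1.1, 0.54]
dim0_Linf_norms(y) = [0.5, 0.22, 0.38]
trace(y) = 0.29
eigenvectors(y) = [[(-0.64+0j), -0.64-0.00j, (-0.02+0j)], [(0.25-0.51j), (0.25+0.51j), (0.91+0j)], [(-0.02+0.51j), -0.02-0.51j, (0.42+0j)]]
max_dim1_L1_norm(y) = 1.1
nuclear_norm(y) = 1.49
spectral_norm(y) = 0.73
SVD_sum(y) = [[0.30, 0.10, 0.1],[-0.57, -0.18, -0.18],[0.15, 0.05, 0.05]] + [[0.10, 0.08, -0.4], [0.05, 0.04, -0.19], [-0.02, -0.02, 0.08]] + [[0.0, -0.01, -0.0], [0.03, -0.07, -0.01], [0.09, -0.25, -0.03]]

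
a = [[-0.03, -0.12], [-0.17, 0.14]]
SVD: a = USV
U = [[0.3, -0.95], [-0.95, -0.30]]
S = [0.23, 0.11]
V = [[0.67,-0.74], [0.74,0.67]]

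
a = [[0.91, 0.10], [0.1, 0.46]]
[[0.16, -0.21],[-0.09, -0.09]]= a @[[0.20,-0.22],[-0.23,-0.14]]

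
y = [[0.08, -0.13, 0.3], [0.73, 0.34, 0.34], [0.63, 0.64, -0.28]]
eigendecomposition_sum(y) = [[0.11, 0.05, 0.05], [0.74, 0.34, 0.34], [0.55, 0.25, 0.26]] + [[0.01, -0.0, 0.0], [-0.01, 0.00, -0.0], [-0.01, 0.0, -0.00]] + [[-0.04, -0.18, 0.25],[-0.00, -0.00, 0.00],[0.08, 0.39, -0.53]]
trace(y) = 0.14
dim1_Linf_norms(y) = [0.3, 0.73, 0.64]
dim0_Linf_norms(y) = [0.73, 0.64, 0.34]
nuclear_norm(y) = 1.79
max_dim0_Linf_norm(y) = 0.73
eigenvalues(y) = [0.7, 0.01, -0.57]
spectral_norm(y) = 1.19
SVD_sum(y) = [[-0.01, -0.0, -0.00], [0.64, 0.47, 0.01], [0.71, 0.52, 0.01]] + [[0.08, -0.12, 0.30], [0.09, -0.13, 0.33], [-0.08, 0.12, -0.29]] + [[0.0, -0.0, -0.0], [-0.0, 0.0, 0.0], [0.0, -0.0, -0.0]]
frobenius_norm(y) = 1.33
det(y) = -0.00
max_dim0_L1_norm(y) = 1.44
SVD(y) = [[0.01, -0.57, -0.82], [-0.67, -0.62, 0.42], [-0.74, 0.55, -0.38]] @ diag([1.1874286661157074, 0.5935384618859575, 0.005025649084812744]) @ [[-0.81,-0.59,-0.01], [-0.25,0.36,-0.90], [-0.54,0.72,0.44]]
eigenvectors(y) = [[-0.12, -0.53, -0.42],[-0.8, 0.72, -0.0],[-0.59, 0.44, 0.91]]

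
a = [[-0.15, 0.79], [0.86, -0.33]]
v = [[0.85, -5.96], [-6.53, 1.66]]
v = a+[[1.00, -6.75], [-7.39, 1.99]]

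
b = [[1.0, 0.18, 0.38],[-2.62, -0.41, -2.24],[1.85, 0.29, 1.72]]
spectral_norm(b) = 4.42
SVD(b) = [[-0.23,-0.95,0.22],[0.79,-0.05,0.62],[-0.57,0.31,0.76]] @ diag([4.421248515232714, 0.3800420896391626, 0.005438442352554204]) @ [[-0.76, -0.12, -0.64], [-0.62, -0.16, 0.77], [-0.19, 0.98, 0.04]]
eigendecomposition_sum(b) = [[0.57, 0.10, 0.36],[-3.67, -0.62, -2.31],[2.82, 0.48, 1.77]] + [[0.43, 0.08, 0.02], [1.04, 0.21, 0.06], [-0.97, -0.19, -0.05]] + [[-0.0, -0.00, -0.00], [0.0, 0.01, 0.01], [0.00, 0.0, 0.0]]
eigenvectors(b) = [[-0.12,0.29,-0.20], [0.79,0.7,0.98], [-0.6,-0.65,0.05]]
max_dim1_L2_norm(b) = 3.47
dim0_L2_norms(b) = [3.36, 0.53, 2.85]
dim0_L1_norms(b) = [5.47, 0.88, 4.34]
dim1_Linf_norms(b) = [1.0, 2.62, 1.85]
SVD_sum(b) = [[0.78, 0.12, 0.66],[-2.63, -0.42, -2.23],[1.93, 0.30, 1.63]] + [[0.22, 0.06, -0.28], [0.01, 0.00, -0.01], [-0.07, -0.02, 0.09]] + [[-0.00, 0.0, 0.0], [-0.00, 0.0, 0.00], [-0.00, 0.0, 0.0]]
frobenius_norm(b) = 4.44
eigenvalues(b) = [1.72, 0.58, 0.01]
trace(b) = 2.31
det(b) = 0.01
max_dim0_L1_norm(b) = 5.47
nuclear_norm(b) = 4.81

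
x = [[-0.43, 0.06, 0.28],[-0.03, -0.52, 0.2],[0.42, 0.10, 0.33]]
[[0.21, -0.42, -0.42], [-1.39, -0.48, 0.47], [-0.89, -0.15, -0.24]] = x@[[-1.29, 0.36, 0.31], [2.09, 0.49, -1.21], [-1.69, -1.06, -0.75]]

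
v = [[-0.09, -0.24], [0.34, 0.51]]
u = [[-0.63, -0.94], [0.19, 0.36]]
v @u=[[0.01,-0.00], [-0.12,-0.14]]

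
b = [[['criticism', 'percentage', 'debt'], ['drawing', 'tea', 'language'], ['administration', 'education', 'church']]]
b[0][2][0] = 'administration'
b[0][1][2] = 'language'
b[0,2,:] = ['administration', 'education', 'church']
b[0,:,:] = [['criticism', 'percentage', 'debt'], ['drawing', 'tea', 'language'], ['administration', 'education', 'church']]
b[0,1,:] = ['drawing', 'tea', 'language']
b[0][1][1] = 'tea'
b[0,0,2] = 'debt'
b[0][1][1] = 'tea'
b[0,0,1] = 'percentage'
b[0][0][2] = 'debt'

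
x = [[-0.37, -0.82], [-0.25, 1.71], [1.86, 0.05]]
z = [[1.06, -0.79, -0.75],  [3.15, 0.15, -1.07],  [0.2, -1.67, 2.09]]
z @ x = [[-1.59, -2.26], [-3.19, -2.38], [4.23, -2.92]]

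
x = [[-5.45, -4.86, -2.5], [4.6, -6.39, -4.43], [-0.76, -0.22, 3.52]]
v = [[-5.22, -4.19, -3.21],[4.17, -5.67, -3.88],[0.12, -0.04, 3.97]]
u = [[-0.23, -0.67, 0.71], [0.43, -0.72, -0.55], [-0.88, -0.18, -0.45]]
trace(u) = -1.40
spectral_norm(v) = 9.00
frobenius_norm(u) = 1.74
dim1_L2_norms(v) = [7.42, 8.04, 3.97]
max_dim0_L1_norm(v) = 11.06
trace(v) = -6.92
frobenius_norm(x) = 12.42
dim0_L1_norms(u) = [1.54, 1.57, 1.71]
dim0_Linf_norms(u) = [0.88, 0.72, 0.71]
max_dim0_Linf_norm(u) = 0.88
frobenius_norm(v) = 11.64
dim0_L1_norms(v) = [9.51, 9.9, 11.06]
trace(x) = -8.32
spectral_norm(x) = 9.73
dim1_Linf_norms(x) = [5.45, 6.39, 3.52]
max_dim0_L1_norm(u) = 1.71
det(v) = 187.98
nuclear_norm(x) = 19.81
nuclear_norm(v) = 18.81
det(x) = 204.90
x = v + u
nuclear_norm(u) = 3.01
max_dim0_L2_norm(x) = 8.03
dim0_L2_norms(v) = [6.68, 7.05, 6.41]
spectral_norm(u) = 1.01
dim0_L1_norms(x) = [10.81, 11.47, 10.45]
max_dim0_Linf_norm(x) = 6.39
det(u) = -1.01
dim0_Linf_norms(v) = [5.22, 5.67, 3.97]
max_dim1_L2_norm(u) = 1.0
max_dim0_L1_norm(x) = 11.47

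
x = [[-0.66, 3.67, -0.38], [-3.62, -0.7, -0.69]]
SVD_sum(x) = [[-2.08, 1.25, -0.51], [-2.37, 1.42, -0.58]] + [[1.42, 2.42, 0.13], [-1.25, -2.12, -0.11]]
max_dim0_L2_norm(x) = 3.74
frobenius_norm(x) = 5.30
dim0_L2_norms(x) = [3.68, 3.74, 0.79]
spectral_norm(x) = 3.76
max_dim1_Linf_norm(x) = 3.67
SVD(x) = [[0.66, 0.75], [0.75, -0.66]] @ diag([3.7606920577432725, 3.7385284868282964]) @ [[-0.84,0.5,-0.20], [0.51,0.86,0.05]]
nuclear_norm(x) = 7.50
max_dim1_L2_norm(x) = 3.75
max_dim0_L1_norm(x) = 4.37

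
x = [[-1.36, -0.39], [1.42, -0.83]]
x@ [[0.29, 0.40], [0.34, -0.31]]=[[-0.53,-0.42], [0.13,0.83]]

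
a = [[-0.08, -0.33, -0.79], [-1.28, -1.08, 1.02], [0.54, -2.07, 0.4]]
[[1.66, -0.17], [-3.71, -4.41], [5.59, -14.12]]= a @ [[3.43, -2.87], [-2.11, 5.71], [-1.57, -1.88]]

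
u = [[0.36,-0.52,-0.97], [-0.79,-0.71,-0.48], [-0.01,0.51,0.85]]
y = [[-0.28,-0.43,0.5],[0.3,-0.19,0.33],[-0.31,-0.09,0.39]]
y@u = [[0.23, 0.71, 0.9], [0.25, 0.15, 0.08], [-0.04, 0.42, 0.68]]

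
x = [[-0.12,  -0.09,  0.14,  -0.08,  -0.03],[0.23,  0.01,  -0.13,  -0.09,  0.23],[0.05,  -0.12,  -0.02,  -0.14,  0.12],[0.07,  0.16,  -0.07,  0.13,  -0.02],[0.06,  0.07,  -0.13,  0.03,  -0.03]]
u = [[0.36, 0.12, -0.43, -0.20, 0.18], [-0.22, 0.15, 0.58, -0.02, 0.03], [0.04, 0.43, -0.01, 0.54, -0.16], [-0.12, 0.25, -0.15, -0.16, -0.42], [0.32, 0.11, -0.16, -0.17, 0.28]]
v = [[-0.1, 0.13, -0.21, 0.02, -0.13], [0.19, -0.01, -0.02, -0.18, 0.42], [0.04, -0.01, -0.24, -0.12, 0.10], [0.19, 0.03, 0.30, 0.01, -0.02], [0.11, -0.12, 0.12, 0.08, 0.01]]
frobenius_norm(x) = 0.56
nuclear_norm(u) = 2.63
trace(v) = -0.33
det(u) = -0.00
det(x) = -0.00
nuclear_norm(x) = 0.90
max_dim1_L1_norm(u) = 1.29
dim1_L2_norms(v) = [0.3, 0.5, 0.29, 0.36, 0.22]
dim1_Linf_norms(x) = [0.14, 0.23, 0.14, 0.16, 0.13]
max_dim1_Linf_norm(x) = 0.23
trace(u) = 0.62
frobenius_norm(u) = 1.36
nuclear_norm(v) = 1.38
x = v @ u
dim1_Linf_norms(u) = [0.43, 0.58, 0.54, 0.42, 0.32]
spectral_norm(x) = 0.42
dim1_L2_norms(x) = [0.22, 0.36, 0.23, 0.23, 0.16]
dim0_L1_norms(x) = [0.53, 0.45, 0.49, 0.47, 0.43]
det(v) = 0.00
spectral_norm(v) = 0.55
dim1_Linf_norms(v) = [0.21, 0.42, 0.24, 0.3, 0.12]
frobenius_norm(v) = 0.77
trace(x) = -0.03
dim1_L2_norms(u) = [0.63, 0.64, 0.71, 0.55, 0.5]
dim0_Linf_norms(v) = [0.19, 0.13, 0.3, 0.18, 0.42]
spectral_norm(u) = 0.94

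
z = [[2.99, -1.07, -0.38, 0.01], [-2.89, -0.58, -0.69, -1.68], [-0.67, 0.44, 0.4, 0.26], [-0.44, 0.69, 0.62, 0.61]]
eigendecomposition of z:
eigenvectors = [[-0.83, 0.25, -0.22, -0.25], [0.42, 0.90, -0.65, -0.61], [0.25, -0.13, 0.40, -0.21], [0.27, -0.34, 0.60, 0.72]]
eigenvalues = [3.64, -0.65, 0.43, -0.0]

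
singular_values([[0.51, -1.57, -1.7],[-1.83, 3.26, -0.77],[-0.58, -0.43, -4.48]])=[4.92, 4.07, 0.0]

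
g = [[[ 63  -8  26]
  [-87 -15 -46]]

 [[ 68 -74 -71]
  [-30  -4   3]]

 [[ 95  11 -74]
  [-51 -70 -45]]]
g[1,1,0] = -30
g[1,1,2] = 3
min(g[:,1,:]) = -87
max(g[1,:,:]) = 68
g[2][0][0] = 95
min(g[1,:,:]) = -74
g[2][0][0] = 95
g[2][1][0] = -51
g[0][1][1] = -15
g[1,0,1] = -74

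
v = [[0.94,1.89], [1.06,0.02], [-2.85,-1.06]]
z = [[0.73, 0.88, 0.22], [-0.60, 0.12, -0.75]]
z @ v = [[0.99,1.16], [1.7,-0.34]]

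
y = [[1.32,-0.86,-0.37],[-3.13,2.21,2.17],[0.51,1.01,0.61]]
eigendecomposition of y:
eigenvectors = [[-0.34, 0.55, -0.19], [0.91, -0.07, -0.72], [0.23, 0.83, 0.67]]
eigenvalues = [3.9, 0.86, -0.63]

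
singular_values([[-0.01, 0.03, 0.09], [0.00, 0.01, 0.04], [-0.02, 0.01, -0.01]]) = [0.1, 0.02, 0.0]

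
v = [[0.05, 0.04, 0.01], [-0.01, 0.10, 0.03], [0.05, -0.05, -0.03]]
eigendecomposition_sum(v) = [[0.0, -0.00, -0.00],  [-0.0, 0.00, 0.01],  [0.01, -0.01, -0.02]] + [[0.04, -0.04, -0.01], [-0.01, 0.01, 0.0], [0.04, -0.04, -0.01]] + [[0.01, 0.08, 0.02], [0.01, 0.08, 0.02], [0.00, 0.00, 0.0]]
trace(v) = 0.12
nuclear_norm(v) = 0.21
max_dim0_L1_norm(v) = 0.19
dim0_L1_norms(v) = [0.11, 0.19, 0.07]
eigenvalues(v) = [-0.02, 0.05, 0.09]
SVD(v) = [[0.25, -0.80, -0.54], [0.82, -0.12, 0.56], [-0.51, -0.59, 0.63]] @ diag([0.1270206521277907, 0.07000131516020441, 0.008097518686148024]) @ [[-0.17,0.93,0.33], [-0.97,-0.21,0.09], [-0.15,0.31,-0.94]]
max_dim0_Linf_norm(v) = 0.1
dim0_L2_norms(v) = [0.07, 0.12, 0.04]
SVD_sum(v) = [[-0.01, 0.03, 0.01], [-0.02, 0.1, 0.03], [0.01, -0.06, -0.02]] + [[0.05, 0.01, -0.0], [0.01, 0.00, -0.0], [0.04, 0.01, -0.00]] + [[0.00, -0.00, 0.00], [-0.0, 0.0, -0.0], [-0.00, 0.00, -0.00]]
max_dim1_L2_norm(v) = 0.1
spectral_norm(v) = 0.13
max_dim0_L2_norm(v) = 0.12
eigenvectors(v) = [[-0.00, 0.75, 0.71],  [0.25, -0.21, 0.71],  [-0.97, 0.63, 0.0]]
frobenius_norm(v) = 0.15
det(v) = -0.00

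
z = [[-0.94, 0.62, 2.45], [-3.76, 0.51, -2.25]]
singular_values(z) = [4.44, 2.65]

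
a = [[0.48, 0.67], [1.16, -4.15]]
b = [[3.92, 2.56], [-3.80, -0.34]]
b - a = [[3.44,1.89], [-4.96,3.81]]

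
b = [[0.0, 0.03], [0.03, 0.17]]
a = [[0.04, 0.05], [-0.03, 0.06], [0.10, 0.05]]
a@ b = [[0.0,0.01], [0.00,0.01], [0.0,0.01]]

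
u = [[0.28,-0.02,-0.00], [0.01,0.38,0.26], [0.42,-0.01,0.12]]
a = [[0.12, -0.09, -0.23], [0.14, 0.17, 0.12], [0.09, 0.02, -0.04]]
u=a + [[0.16, 0.07, 0.23], [-0.13, 0.21, 0.14], [0.33, -0.03, 0.16]]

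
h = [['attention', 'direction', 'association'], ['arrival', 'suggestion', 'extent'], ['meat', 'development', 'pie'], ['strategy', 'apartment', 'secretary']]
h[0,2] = 'association'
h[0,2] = 'association'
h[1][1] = 'suggestion'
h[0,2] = 'association'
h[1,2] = 'extent'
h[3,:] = ['strategy', 'apartment', 'secretary']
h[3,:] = ['strategy', 'apartment', 'secretary']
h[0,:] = ['attention', 'direction', 'association']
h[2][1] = 'development'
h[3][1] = 'apartment'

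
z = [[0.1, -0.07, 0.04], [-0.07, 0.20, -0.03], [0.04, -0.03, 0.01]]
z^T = [[0.1, -0.07, 0.04], [-0.07, 0.20, -0.03], [0.04, -0.03, 0.01]]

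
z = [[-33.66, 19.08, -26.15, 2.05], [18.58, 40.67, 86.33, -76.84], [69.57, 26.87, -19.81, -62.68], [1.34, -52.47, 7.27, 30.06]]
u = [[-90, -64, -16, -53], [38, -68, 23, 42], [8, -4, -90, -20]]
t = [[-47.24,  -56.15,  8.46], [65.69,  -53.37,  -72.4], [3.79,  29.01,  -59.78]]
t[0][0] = -47.24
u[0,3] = -53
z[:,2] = [-26.15, 86.33, -19.81, 7.27]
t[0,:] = [-47.24, -56.15, 8.46]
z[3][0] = 1.34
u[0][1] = -64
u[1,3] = 42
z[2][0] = 69.57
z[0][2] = -26.15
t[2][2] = -59.78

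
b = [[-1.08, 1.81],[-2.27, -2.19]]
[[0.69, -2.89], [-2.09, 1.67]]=b @ [[0.35, 0.51], [0.59, -1.29]]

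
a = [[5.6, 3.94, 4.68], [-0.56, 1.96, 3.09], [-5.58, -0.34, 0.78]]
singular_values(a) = [9.36, 5.18, 0.01]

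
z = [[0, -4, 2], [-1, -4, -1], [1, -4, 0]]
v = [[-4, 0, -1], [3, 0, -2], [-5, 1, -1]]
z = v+[[4, -4, 3], [-4, -4, 1], [6, -5, 1]]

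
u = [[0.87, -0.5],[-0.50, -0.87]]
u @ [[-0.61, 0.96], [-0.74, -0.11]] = [[-0.16, 0.89], [0.95, -0.38]]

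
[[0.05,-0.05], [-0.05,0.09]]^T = [[0.05, -0.05], [-0.05, 0.09]]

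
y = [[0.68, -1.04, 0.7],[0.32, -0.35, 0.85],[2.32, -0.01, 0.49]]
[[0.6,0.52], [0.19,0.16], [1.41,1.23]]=y @ [[0.63, 0.55], [-0.24, -0.21], [-0.11, -0.1]]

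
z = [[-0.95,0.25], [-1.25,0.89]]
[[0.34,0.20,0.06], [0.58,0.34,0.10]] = z @[[-0.29, -0.17, -0.05], [0.25, 0.14, 0.04]]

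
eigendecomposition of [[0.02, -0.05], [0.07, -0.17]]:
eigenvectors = [[0.92, 0.28], [0.38, 0.96]]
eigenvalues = [-0.0, -0.15]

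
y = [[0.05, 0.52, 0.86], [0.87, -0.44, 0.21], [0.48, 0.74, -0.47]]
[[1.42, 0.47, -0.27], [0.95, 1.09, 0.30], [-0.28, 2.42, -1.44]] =y @ [[0.77, 2.16, -0.45], [0.10, 1.54, -1.33], [1.55, -0.51, 0.52]]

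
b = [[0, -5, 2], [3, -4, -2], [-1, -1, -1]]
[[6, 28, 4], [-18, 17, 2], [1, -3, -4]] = b @ [[-4, 3, 2], [0, -4, 0], [3, 4, 2]]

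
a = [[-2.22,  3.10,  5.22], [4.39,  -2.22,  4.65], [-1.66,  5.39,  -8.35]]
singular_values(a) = [11.98, 6.12, 2.84]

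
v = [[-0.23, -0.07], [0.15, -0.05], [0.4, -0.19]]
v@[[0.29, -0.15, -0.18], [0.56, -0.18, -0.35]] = [[-0.11, 0.05, 0.07], [0.02, -0.01, -0.01], [0.01, -0.03, -0.01]]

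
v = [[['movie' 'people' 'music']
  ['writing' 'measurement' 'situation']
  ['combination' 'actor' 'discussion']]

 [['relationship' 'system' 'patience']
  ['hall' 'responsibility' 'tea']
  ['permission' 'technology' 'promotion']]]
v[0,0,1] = 'people'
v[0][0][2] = 'music'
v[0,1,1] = 'measurement'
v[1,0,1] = 'system'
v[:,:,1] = [['people', 'measurement', 'actor'], ['system', 'responsibility', 'technology']]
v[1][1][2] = 'tea'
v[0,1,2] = 'situation'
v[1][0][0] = 'relationship'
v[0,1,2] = 'situation'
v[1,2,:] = ['permission', 'technology', 'promotion']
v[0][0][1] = 'people'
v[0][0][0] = 'movie'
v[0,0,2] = 'music'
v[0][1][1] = 'measurement'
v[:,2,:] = [['combination', 'actor', 'discussion'], ['permission', 'technology', 'promotion']]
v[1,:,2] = ['patience', 'tea', 'promotion']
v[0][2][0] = 'combination'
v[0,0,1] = 'people'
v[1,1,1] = 'responsibility'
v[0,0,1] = 'people'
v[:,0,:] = [['movie', 'people', 'music'], ['relationship', 'system', 'patience']]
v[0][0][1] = 'people'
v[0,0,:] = ['movie', 'people', 'music']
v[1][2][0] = 'permission'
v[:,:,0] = [['movie', 'writing', 'combination'], ['relationship', 'hall', 'permission']]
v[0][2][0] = 'combination'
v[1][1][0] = 'hall'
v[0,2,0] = 'combination'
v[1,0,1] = 'system'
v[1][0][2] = 'patience'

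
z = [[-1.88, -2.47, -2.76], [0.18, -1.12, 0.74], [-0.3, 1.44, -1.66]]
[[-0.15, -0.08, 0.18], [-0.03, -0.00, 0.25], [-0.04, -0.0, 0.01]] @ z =[[0.21, 0.72, 0.06],[-0.02, 0.43, -0.33],[0.07, 0.11, 0.09]]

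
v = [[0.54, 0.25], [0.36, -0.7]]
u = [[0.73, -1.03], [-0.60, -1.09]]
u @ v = [[0.02, 0.9], [-0.72, 0.61]]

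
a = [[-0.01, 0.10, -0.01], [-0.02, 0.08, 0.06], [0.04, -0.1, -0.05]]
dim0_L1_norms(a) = [0.07, 0.28, 0.12]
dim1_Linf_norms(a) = [0.1, 0.08, 0.1]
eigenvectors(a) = [[-0.69+0.00j, (-0.69-0j), 0.93+0.00j], [(-0.01-0.4j), (-0.01+0.4j), 0.37+0.00j], [0.23+0.56j, 0.23-0.56j, (-0+0j)]]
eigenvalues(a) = [(-0.01+0.07j), (-0.01-0.07j), (0.03+0j)]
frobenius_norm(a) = 0.19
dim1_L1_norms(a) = [0.12, 0.16, 0.19]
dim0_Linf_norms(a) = [0.04, 0.1, 0.06]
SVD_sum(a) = [[-0.02, 0.08, 0.03], [-0.02, 0.09, 0.03], [0.03, -0.11, -0.04]] + [[0.01,  0.02,  -0.04], [-0.01,  -0.01,  0.02], [0.0,  0.01,  -0.01]] + [[0.00, 0.00, 0.00], [0.01, 0.00, 0.00], [0.01, 0.0, 0.00]]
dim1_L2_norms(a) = [0.1, 0.1, 0.12]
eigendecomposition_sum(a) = [[(-0.01+0.02j),  (0.03-0.05j),  (-0.02-0.04j)], [(-0.01-0.01j),  0.03+0.01j,  (0.02-0.01j)], [(0.02+0j),  -0.05-0.00j,  -0.02+0.03j]] + [[-0.01-0.02j, (0.03+0.05j), -0.02+0.04j],[-0.01+0.01j, (0.03-0.01j), (0.02+0.01j)],[0.02-0.00j, (-0.05+0j), (-0.02-0.03j)]] + [[0.01-0.00j, 0.05+0.00j, (0.03+0j)], [0.00-0.00j, (0.02+0j), 0.01+0.00j], [(-0+0j), (-0-0j), (-0-0j)]]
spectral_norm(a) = 0.18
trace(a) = 0.02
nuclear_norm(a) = 0.25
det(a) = 0.00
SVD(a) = [[-0.51,0.84,0.18], [-0.55,-0.48,0.68], [0.66,0.24,0.71]] @ diag([0.17746479405508866, 0.054984065285552476, 0.013527728399811813]) @ [[0.24, -0.91, -0.35], [0.2, 0.39, -0.90], [0.95, 0.15, 0.27]]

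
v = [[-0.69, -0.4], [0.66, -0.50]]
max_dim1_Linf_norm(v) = 0.69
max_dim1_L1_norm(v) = 1.16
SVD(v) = [[-0.67,  0.74], [0.74,  0.67]] @ diag([0.9578342338314972, 0.635809390069405]) @ [[0.99, -0.11], [-0.11, -0.99]]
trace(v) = -1.19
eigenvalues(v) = [(-0.6+0.5j), (-0.6-0.5j)]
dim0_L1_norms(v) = [1.35, 0.9]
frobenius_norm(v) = 1.15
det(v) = 0.61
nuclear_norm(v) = 1.59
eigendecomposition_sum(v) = [[-0.34+0.20j, (-0.2-0.24j)],[0.33+0.39j, (-0.25+0.31j)]] + [[(-0.34-0.2j), (-0.2+0.24j)],  [0.33-0.39j, (-0.25-0.31j)]]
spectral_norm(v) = 0.96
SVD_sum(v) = [[-0.64,0.07], [0.71,-0.08]] + [[-0.05, -0.47], [-0.05, -0.42]]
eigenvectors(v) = [[0.11-0.60j, 0.11+0.60j], [(-0.79+0j), -0.79-0.00j]]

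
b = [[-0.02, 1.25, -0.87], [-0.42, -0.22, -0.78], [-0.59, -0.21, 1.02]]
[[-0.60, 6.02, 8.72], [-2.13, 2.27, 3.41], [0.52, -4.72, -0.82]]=b @[[1.7, 0.59, -5.33], [0.68, 2.15, 4.89], [1.63, -3.84, -2.88]]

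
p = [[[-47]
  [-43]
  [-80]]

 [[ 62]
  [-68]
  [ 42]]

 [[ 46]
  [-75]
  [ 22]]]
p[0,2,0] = -80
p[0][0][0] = -47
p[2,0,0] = 46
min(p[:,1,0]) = -75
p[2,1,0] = -75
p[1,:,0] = [62, -68, 42]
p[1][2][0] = 42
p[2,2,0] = 22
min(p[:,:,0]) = -80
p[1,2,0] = 42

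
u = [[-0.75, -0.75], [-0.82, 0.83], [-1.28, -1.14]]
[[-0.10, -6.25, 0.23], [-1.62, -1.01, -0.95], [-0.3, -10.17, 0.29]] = u@ [[1.05, 4.8, 0.42], [-0.92, 3.53, -0.73]]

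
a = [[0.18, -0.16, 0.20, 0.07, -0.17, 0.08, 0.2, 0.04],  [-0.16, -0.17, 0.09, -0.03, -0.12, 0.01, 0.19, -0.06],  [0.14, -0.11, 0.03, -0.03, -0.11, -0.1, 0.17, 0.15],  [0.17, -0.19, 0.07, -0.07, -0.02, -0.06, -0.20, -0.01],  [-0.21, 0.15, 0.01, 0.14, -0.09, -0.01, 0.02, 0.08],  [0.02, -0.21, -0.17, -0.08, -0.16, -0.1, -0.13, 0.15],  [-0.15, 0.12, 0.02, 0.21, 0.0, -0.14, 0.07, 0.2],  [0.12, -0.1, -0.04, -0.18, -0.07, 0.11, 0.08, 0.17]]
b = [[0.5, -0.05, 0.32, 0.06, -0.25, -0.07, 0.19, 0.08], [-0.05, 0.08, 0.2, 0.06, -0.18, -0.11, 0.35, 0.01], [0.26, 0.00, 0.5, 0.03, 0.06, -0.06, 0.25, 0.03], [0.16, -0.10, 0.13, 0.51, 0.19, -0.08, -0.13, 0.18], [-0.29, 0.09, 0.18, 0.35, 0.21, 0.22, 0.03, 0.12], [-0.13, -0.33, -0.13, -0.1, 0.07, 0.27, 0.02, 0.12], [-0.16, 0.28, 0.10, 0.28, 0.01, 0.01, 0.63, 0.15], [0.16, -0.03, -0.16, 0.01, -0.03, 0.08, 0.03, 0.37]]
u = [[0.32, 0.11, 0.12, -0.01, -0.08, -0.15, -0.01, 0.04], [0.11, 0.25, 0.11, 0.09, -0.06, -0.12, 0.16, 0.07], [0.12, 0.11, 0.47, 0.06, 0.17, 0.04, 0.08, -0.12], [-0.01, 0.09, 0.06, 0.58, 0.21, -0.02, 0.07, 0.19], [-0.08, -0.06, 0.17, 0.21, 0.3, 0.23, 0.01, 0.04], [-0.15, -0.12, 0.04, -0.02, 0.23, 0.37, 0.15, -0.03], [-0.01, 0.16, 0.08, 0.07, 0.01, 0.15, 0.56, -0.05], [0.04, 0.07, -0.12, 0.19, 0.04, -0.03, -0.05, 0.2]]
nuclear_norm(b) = 4.09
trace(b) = 3.07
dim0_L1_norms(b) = [1.71, 0.96, 1.72, 1.4, 1.0, 0.9, 1.63, 1.06]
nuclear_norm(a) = 2.46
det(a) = -0.00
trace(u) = 3.05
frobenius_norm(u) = 1.41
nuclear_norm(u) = 3.06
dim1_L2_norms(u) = [0.4, 0.38, 0.55, 0.66, 0.48, 0.5, 0.61, 0.32]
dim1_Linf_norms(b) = [0.5, 0.35, 0.5, 0.51, 0.35, 0.33, 0.63, 0.37]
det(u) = -0.00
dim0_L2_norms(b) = [0.71, 0.46, 0.7, 0.69, 0.43, 0.39, 0.8, 0.48]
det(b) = 0.00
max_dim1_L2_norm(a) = 0.42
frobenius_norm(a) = 1.02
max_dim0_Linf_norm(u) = 0.58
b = u + a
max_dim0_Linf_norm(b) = 0.63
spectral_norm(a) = 0.63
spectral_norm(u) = 0.88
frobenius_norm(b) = 1.70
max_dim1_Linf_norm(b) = 0.63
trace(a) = 0.02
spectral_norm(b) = 1.06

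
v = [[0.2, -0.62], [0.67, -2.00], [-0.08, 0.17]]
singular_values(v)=[2.22, 0.02]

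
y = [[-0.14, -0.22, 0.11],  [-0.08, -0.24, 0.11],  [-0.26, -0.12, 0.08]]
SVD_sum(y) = [[-0.17, -0.20, 0.1], [-0.15, -0.19, 0.10], [-0.16, -0.19, 0.10]] + [[0.03, -0.02, 0.01], [0.07, -0.05, 0.01], [-0.10, 0.07, -0.02]] + [[0.00, 0.0, 0.0], [-0.0, -0.0, -0.0], [-0.0, -0.0, -0.00]]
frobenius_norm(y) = 0.49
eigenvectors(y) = [[(-0.11+0j),(-0.5+0.12j),(-0.5-0.12j)], [(-0.39+0j),(-0.36+0.16j),-0.36-0.16j], [-0.92+0.00j,(-0.76+0j),(-0.76-0j)]]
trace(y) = -0.30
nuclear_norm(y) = 0.63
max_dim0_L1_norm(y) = 0.58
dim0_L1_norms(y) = [0.48, 0.58, 0.3]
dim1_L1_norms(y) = [0.47, 0.43, 0.46]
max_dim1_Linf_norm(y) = 0.26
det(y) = -0.00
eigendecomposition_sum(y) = [[0.00+0.00j,  -0.00+0.00j,  (-0+0j)], [0j,  (-0+0j),  -0.00+0.00j], [(0.01+0j),  -0.01+0.00j,  -0.00+0.00j]] + [[(-0.07+0.09j), -0.11-0.28j, 0.06+0.11j], [-0.04+0.08j, -0.12-0.20j, (0.06+0.07j)], [-0.13+0.11j, (-0.06-0.45j), 0.04+0.17j]] + [[-0.07-0.09j,-0.11+0.28j,0.06-0.11j], [(-0.04-0.08j),-0.12+0.20j,0.06-0.07j], [-0.13-0.11j,-0.06+0.45j,0.04-0.17j]]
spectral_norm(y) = 0.47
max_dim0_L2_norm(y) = 0.35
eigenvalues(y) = [(-0+0j), (-0.15+0.07j), (-0.15-0.07j)]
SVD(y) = [[-0.60, -0.21, -0.77], [-0.55, -0.58, 0.59], [-0.58, 0.78, 0.23]] @ diag([0.4681458422394901, 0.15949358844512246, 0.001125006122829113]) @ [[0.59, 0.71, -0.37], [-0.8, 0.58, -0.16], [-0.10, -0.39, -0.92]]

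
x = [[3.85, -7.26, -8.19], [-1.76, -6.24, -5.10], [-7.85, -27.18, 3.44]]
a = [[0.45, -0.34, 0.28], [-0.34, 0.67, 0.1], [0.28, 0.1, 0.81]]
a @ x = [[0.13,-8.76,-0.99], [-3.27,-4.43,-0.29], [-5.46,-24.67,-0.02]]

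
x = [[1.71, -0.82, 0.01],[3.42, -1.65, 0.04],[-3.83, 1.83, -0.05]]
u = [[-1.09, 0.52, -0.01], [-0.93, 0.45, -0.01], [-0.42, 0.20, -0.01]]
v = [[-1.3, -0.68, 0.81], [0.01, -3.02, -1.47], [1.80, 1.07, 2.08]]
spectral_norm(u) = 1.66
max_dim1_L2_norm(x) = 4.25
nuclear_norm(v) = 7.58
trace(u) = -0.65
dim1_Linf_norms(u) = [1.09, 0.93, 0.42]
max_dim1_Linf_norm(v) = 3.02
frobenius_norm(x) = 6.00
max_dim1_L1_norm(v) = 4.95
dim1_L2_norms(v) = [1.68, 3.36, 2.95]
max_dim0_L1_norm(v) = 4.77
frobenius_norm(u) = 1.66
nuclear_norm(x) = 6.02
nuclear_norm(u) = 1.67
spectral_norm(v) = 4.07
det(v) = 12.35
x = v @ u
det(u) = 0.00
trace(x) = 0.01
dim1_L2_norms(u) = [1.21, 1.03, 0.47]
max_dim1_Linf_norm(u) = 1.09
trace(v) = -2.24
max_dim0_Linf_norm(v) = 3.02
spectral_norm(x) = 6.00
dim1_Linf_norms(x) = [1.71, 3.42, 3.83]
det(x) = 0.00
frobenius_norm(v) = 4.78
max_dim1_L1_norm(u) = 1.62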